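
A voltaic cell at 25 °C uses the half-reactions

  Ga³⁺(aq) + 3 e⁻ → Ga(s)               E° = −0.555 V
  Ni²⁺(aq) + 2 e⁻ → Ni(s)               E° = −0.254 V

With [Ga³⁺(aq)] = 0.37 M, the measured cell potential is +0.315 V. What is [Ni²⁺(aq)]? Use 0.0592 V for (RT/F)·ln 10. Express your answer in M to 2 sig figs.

Ni²⁺/Ni is the cathode (higher E°); E°cell = −0.254 − (−0.555) = +0.301 V with n = 6.
Rearranging E = E° − (0.0592/n)·log Q gives log Q = 6(+0.301 − (+0.315))/0.0592 = −1.419.
For 3 Ni²⁺(aq) + 2 Ga(s) → 3 Ni(s) + 2 Ga³⁺(aq), the reaction quotient is Q = [Ga³⁺(aq)]^2 / [Ni²⁺(aq)]^3.
Substituting the known concentrations and solving, log [Ni²⁺(aq)] = 0.185 and [Ni²⁺(aq)] = 1.5 M.

1.5 M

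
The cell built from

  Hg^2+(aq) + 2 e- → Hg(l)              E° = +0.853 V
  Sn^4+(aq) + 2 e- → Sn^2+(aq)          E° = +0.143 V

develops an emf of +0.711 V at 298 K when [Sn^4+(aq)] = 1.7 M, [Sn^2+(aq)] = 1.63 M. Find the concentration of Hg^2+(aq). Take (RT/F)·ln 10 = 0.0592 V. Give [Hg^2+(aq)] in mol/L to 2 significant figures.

The Hg²⁺/Hg couple has the larger reduction potential, so it is the cathode: E°cell = +0.853 − (+0.143) = +0.710 V and n = 2.
Since E = E° − (0.0592/n)·log Q, log Q = n(E° − E)/0.0592 = −0.034.
The balanced reaction is Hg^2+(aq) + Sn^2+(aq) → Hg(l) + Sn^4+(aq), so Q = [Sn^4+(aq)] / ([Hg^2+(aq)]·[Sn^2+(aq)]).
Substituting the known concentrations and solving, log [Hg^2+(aq)] = 0.052 and [Hg^2+(aq)] = 1.1 M.

1.1 M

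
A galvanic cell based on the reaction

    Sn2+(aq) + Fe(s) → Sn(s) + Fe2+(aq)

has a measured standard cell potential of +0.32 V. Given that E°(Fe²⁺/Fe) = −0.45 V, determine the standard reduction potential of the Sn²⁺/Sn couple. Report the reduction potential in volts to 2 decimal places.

−0.13 V

In the reaction as written the Sn²⁺/Sn couple is reduced (cathode) and Fe²⁺/Fe is oxidized (anode), so E°cell = E°(Sn²⁺/Sn) − E°(Fe²⁺/Fe).
E°(Sn²⁺/Sn) = E°cell + E°(anode) = +0.32 + (−0.45) = −0.13 V.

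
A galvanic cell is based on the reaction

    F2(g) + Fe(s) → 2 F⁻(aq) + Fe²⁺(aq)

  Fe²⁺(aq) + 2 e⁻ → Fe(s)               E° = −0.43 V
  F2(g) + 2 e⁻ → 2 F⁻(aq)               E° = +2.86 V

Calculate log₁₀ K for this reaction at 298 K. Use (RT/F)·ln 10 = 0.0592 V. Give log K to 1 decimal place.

The F₂/F⁻ couple is reduced (cathode); E°cell = +2.86 − (−0.43) = +3.29 V with n = 2.
At equilibrium E = 0, so log K = nE°cell / 0.0592 = (2)(+3.29) / 0.0592 = 111.1.

log K = 111.1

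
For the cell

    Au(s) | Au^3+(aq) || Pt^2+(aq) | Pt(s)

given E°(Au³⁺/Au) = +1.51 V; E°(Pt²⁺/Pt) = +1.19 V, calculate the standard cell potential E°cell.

By convention the left-hand electrode in cell notation is the anode (oxidation) and the right-hand electrode is the cathode (reduction).
E°cell = E°(right) − E°(left) = +1.19 − (+1.51) = −0.32 V.
The negative sign shows that, as written, the cell would require an external voltage to drive the reaction.

−0.32 V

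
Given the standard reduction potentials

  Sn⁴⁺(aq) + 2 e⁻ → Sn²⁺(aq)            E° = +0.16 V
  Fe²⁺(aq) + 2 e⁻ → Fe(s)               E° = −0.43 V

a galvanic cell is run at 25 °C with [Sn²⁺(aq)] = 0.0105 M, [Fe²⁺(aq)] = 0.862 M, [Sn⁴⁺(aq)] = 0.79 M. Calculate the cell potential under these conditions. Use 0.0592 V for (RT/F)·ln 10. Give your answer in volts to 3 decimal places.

+0.647 V

Sn⁴⁺/Sn²⁺ is reduced (cathode, E° = +0.16 V) and Fe²⁺/Fe is oxidized (anode).
E°cell = +0.16 − (−0.43) = +0.59 V, with n = 2 electrons transferred.
The balanced reaction is Sn⁴⁺(aq) + Fe(s) → Sn²⁺(aq) + Fe²⁺(aq), so Q = ([Sn²⁺(aq)]·[Fe²⁺(aq)]) / [Sn⁴⁺(aq)] = 0.0115 and log Q = −1.941.
Applying E = E° − (RT ln10/nF)·log Q gives +0.59 − (0.0592/2)(−1.941) = +0.647 V.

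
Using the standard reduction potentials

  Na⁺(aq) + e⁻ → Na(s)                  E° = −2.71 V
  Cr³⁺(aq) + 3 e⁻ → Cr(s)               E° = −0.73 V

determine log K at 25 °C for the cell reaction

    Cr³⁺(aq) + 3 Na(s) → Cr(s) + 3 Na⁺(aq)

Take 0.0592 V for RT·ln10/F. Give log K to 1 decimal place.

log K = 100.3

The Cr³⁺/Cr couple is reduced (cathode); E°cell = −0.73 − (−2.71) = +1.98 V with n = 3.
At equilibrium E = 0, so log K = nE°cell / 0.0592 = (3)(+1.98) / 0.0592 = 100.3.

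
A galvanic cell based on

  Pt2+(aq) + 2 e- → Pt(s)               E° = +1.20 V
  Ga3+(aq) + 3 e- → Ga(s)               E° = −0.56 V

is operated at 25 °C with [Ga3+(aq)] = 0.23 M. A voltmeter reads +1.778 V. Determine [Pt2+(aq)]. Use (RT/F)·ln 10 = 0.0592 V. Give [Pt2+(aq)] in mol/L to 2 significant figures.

1.5 M

With Pt²⁺/Pt at the cathode and Ga³⁺/Ga at the anode, E°cell = +1.20 − (−0.56) = +1.76 V (n = 6).
Since E = E° − (0.0592/n)·log Q, log Q = n(E° − E)/0.0592 = −1.824.
The balanced reaction is 3 Pt2+(aq) + 2 Ga(s) → 3 Pt(s) + 2 Ga3+(aq), so Q = [Ga3+(aq)]^2 / [Pt2+(aq)]^3.
Solving for the unknown gives log [Pt2+(aq)] = 0.182, so [Pt2+(aq)] ≈ 1.5 M.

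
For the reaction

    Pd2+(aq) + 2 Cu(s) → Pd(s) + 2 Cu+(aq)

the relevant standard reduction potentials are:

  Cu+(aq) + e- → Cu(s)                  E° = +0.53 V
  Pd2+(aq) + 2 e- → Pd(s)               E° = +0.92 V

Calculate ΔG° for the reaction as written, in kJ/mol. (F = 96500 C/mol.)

In the reaction as written Pd2+(aq) is reduced, so the Pd²⁺/Pd couple is the cathode and Cu⁺/Cu is the anode.
E°cell = +0.92 − (+0.53) = +0.39 V; balancing electrons gives n = 2.
ΔG° = −nFE°cell = −(2)(96500)(+0.39) J/mol = −75.3 kJ/mol.

−75.3 kJ/mol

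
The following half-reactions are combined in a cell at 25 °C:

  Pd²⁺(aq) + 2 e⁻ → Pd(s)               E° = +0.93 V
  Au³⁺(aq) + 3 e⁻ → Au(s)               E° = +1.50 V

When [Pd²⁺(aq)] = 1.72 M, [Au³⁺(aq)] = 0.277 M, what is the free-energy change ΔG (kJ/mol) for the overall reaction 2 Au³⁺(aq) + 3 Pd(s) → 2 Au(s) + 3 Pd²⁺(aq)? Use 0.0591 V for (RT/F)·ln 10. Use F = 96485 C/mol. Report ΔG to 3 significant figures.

−320 kJ/mol

E°cell = +1.50 − (+0.93) = +0.57 V; the balanced reaction transfers n = 6 electrons.
The reaction quotient is [Pd²⁺(aq)]^3 / [Au³⁺(aq)]^2 = 66.3; by Nernst, E = +0.57 − (0.0591/6)(1.822) = +0.5521 V.
Finally ΔG = −nFE = −(6)(96485 C/mol)(+0.5521 V) = −320 kJ/mol.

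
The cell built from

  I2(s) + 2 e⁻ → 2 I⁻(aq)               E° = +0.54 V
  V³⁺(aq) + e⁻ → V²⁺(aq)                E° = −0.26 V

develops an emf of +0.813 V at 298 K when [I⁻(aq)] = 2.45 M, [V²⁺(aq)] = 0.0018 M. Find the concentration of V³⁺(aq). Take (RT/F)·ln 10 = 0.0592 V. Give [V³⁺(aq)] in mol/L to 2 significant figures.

0.00044 M

I₂/I⁻ is the cathode (higher E°); E°cell = +0.54 − (−0.26) = +0.80 V with n = 2.
Rearranging E = E° − (0.0592/n)·log Q gives log Q = 2(+0.80 − (+0.813))/0.0592 = −0.439.
For I2(s) + 2 V²⁺(aq) → 2 I⁻(aq) + 2 V³⁺(aq), the reaction quotient is Q = ([I⁻(aq)]^2·[V³⁺(aq)]^2) / [V²⁺(aq)]^2.
Isolating [V³⁺(aq)] in Q = 10^{−0.439} yields log [V³⁺(aq)] = −3.353, i.e. 0.00044 M.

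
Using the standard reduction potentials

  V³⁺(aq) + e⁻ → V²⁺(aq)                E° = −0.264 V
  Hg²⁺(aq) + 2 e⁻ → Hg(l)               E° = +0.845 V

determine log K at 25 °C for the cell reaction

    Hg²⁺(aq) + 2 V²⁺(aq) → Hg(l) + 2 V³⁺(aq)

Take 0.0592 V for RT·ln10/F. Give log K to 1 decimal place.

log K = 37.5

The Hg²⁺/Hg couple is reduced (cathode); E°cell = +0.845 − (−0.264) = +1.109 V with n = 2.
At equilibrium E = 0, so log K = nE°cell / 0.0592 = (2)(+1.109) / 0.0592 = 37.5.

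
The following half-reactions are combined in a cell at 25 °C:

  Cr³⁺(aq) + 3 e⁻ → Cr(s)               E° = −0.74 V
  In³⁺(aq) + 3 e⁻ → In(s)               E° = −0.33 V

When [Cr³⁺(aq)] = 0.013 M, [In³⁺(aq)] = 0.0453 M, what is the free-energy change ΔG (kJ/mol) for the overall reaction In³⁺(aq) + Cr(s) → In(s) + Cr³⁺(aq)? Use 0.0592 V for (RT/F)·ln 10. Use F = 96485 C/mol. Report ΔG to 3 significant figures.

With In³⁺/In reduced at the cathode, E°cell = −0.33 − (−0.74) = +0.41 V and n = 3.
The reaction quotient is [Cr³⁺(aq)] / [In³⁺(aq)] = 0.287; by Nernst, E = +0.41 − (0.0592/3)(−0.542) = +0.4207 V.
Finally ΔG = −nFE = −(3)(96485 C/mol)(+0.4207 V) = −122 kJ/mol.

−122 kJ/mol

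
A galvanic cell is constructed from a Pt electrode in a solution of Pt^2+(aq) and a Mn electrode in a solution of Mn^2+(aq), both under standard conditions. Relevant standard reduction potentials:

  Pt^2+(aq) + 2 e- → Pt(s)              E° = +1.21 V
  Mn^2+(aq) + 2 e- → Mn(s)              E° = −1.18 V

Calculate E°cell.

The Pt²⁺/Pt couple has the higher E°, so Pt ion is reduced (cathode) and Mn is oxidized (anode).
E°cell = E°(cathode) − E°(anode) = +1.21 − (−1.18) = +2.39 V.

+2.39 V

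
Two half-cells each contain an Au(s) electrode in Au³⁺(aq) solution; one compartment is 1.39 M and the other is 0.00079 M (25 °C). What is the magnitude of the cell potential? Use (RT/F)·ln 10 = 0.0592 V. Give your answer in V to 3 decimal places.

0.064 V

For a concentration cell E°cell = 0, since both electrodes use the same couple.
The compartment with the higher Au³⁺(aq) concentration (1.39 M) acts as the cathode; ions are reduced there and produced at the dilute (0.00079 M) anode.
With n = 3, Ecell = −(0.0592/3)·log([dilute]/[conc]) = −(0.0592/3)·log(0.00079/1.39) = +0.064 V.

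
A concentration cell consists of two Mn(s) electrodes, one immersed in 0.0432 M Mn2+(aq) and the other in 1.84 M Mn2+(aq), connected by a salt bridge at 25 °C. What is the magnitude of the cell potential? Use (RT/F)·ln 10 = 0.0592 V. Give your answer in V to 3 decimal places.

0.048 V

For a concentration cell E°cell = 0, since both electrodes use the same couple.
The compartment with the higher Mn2+(aq) concentration (1.84 M) acts as the cathode; ions are reduced there and produced at the dilute (0.0432 M) anode.
With n = 2, Ecell = −(0.0592/2)·log([dilute]/[conc]) = −(0.0592/2)·log(0.0432/1.84) = +0.048 V.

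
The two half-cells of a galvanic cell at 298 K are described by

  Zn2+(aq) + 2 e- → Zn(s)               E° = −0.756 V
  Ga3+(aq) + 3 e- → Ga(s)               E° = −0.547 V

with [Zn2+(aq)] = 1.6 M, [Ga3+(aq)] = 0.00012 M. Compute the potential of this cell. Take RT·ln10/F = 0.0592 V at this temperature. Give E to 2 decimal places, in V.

Since E°(Ga³⁺/Ga) > E°(Zn²⁺/Zn), Ga³⁺/Ga serves as the cathode.
E°cell = −0.547 − (−0.756) = +0.209 V, with n = 6 electrons transferred.
For the overall reaction 2 Ga3+(aq) + 3 Zn(s) → 2 Ga(s) + 3 Zn2+(aq), Q = [Zn2+(aq)]^3 / [Ga3+(aq)]^2 = 2.84×10^8, giving log Q = 8.454.
E = E° − (0.0592/n)·log Q = +0.209 − (0.0592/6)(8.454) = +0.13 V.

+0.13 V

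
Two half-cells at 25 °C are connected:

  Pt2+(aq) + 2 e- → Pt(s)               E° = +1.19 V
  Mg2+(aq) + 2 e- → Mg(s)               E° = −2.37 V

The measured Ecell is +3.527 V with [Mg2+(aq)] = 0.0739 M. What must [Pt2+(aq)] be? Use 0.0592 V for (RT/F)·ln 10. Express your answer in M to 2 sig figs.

0.0057 M

Pt²⁺/Pt is the cathode (higher E°); E°cell = +1.19 − (−2.37) = +3.56 V with n = 2.
From the Nernst equation, log Q = n(E° − E)/0.0592 = 2·(+3.56 − (+3.527))/0.0592 = 1.115.
For Pt2+(aq) + Mg(s) → Pt(s) + Mg2+(aq), the reaction quotient is Q = [Mg2+(aq)] / [Pt2+(aq)].
Isolating [Pt2+(aq)] in Q = 10^{1.115} yields log [Pt2+(aq)] = −2.246, i.e. 0.0057 M.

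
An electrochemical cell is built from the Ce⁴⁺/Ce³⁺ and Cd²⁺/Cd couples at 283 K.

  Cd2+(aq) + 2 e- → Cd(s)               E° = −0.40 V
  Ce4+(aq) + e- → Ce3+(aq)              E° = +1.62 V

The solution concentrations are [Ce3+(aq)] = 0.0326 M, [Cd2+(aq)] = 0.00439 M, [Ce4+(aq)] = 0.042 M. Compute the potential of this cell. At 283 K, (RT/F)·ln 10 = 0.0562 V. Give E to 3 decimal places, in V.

+2.092 V

The Ce⁴⁺/Ce³⁺ couple has the more positive E°, so it is the cathode; Cd²⁺/Cd is the anode.
E°cell = +1.62 − (−0.40) = +2.02 V, with n = 2 electrons transferred.
The balanced reaction is 2 Ce4+(aq) + Cd(s) → 2 Ce3+(aq) + Cd2+(aq), so Q = ([Ce3+(aq)]^2·[Cd2+(aq)]) / [Ce4+(aq)]^2 = 0.00264 and log Q = −2.578.
By the Nernst equation, E = +2.02 − (0.0562/2)·(−2.578) = +2.092 V.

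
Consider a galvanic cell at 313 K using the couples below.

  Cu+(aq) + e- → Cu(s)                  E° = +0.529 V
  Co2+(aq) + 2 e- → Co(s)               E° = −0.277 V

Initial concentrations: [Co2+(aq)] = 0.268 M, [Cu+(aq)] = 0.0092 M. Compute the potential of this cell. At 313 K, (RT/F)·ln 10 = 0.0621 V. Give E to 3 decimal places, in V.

Cu⁺/Cu is reduced (cathode, E° = +0.529 V) and Co²⁺/Co is oxidized (anode).
E°cell = E°cat − E°an = +0.529 − (−0.277) = +0.806 V; n = 2.
Balancing gives 2 Cu+(aq) + Co(s) → 2 Cu(s) + Co2+(aq); hence Q = [Co2+(aq)] / [Cu+(aq)]^2 = 3.17×10^3 (log Q = 3.501).
By the Nernst equation, E = +0.806 − (0.0621/2)·(3.501) = +0.697 V.

+0.697 V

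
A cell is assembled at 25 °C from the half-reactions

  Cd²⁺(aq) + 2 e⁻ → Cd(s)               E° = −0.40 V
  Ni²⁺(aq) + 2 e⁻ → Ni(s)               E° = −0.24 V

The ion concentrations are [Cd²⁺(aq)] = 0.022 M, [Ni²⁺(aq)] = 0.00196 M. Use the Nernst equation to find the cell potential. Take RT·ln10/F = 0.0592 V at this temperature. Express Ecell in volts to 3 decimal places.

Ni²⁺/Ni is reduced (cathode, E° = −0.24 V) and Cd²⁺/Cd is oxidized (anode).
E°cell = −0.24 − (−0.40) = +0.16 V, with n = 2 electrons transferred.
The balanced reaction is Ni²⁺(aq) + Cd(s) → Ni(s) + Cd²⁺(aq), so Q = [Cd²⁺(aq)] / [Ni²⁺(aq)] = 11.2 and log Q = 1.050.
Applying E = E° − (RT ln10/nF)·log Q gives +0.16 − (0.0592/2)(1.050) = +0.129 V.

+0.129 V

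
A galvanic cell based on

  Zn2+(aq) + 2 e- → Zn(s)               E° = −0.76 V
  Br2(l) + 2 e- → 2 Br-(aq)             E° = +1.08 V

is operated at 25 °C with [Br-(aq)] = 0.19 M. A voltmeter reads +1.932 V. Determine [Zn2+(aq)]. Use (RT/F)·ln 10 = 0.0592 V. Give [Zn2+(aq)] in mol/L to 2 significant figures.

With Br₂/Br⁻ at the cathode and Zn²⁺/Zn at the anode, E°cell = +1.08 − (−0.76) = +1.84 V (n = 2).
From the Nernst equation, log Q = n(E° − E)/0.0592 = 2·(+1.84 − (+1.932))/0.0592 = −3.108.
For Br2(l) + Zn(s) → 2 Br-(aq) + Zn2+(aq), the reaction quotient is Q = [Br-(aq)]^2·[Zn2+(aq)].
Isolating [Zn2+(aq)] in Q = 10^{−3.108} yields log [Zn2+(aq)] = −1.666, i.e. 0.022 M.

0.022 M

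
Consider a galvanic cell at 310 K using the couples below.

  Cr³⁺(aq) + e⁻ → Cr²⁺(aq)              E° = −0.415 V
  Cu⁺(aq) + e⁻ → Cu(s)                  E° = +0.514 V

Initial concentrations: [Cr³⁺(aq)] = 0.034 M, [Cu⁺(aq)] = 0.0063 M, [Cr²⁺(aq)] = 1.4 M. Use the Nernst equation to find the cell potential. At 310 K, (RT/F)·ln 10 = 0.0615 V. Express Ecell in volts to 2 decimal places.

Cu⁺/Cu is reduced (cathode, E° = +0.514 V) and Cr³⁺/Cr²⁺ is oxidized (anode).
E°cell = +0.514 − (−0.415) = +0.929 V, with n = 1 electron transferred.
For the overall reaction Cu⁺(aq) + Cr²⁺(aq) → Cu(s) + Cr³⁺(aq), Q = [Cr³⁺(aq)] / ([Cu⁺(aq)]·[Cr²⁺(aq)]) = 3.85, giving log Q = 0.586.
E = E° − (0.0615/n)·log Q = +0.929 − (0.0615/1)(0.586) = +0.89 V.

+0.89 V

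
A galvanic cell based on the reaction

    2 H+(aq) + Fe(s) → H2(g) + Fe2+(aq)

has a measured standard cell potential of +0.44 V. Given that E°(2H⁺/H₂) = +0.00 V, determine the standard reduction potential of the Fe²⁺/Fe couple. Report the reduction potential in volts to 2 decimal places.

−0.44 V

In the reaction as written the 2H⁺/H₂ couple is reduced (cathode) and Fe²⁺/Fe is oxidized (anode), so E°cell = E°(2H⁺/H₂) − E°(Fe²⁺/Fe).
E°(Fe²⁺/Fe) = E°(cathode) − E°cell = +0.00 − (+0.44) = −0.44 V.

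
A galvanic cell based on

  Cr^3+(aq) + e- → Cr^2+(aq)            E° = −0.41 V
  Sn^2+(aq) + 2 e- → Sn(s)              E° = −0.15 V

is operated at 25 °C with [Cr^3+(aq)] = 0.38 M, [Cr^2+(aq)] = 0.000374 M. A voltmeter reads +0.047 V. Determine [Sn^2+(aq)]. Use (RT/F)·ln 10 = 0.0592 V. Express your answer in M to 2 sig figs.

0.066 M

With Sn²⁺/Sn at the cathode and Cr³⁺/Cr²⁺ at the anode, E°cell = −0.15 − (−0.41) = +0.26 V (n = 2).
Since E = E° − (0.0592/n)·log Q, log Q = n(E° − E)/0.0592 = 7.196.
Balancing electrons gives Sn^2+(aq) + 2 Cr^2+(aq) → Sn(s) + 2 Cr^3+(aq); thus Q = [Cr^3+(aq)]^2 / ([Sn^2+(aq)]·[Cr^2+(aq)]^2).
Substituting the known concentrations and solving, log [Sn^2+(aq)] = −1.182 and [Sn^2+(aq)] = 0.066 M.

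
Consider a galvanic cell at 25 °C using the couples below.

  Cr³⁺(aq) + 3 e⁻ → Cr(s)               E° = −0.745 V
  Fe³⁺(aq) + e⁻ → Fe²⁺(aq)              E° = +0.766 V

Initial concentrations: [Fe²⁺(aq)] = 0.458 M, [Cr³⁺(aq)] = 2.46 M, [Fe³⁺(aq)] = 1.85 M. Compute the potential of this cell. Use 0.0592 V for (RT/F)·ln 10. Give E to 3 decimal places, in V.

Since E°(Fe³⁺/Fe²⁺) > E°(Cr³⁺/Cr), Fe³⁺/Fe²⁺ serves as the cathode.
The standard potential is +0.766 − (−0.745) = +1.511 V and the balanced reaction transfers n = 3 electrons.
Balancing gives 3 Fe³⁺(aq) + Cr(s) → 3 Fe²⁺(aq) + Cr³⁺(aq); hence Q = ([Fe²⁺(aq)]^3·[Cr³⁺(aq)]) / [Fe³⁺(aq)]^3 = 0.0373 (log Q = −1.428).
E = E° − (0.0592/n)·log Q = +1.511 − (0.0592/3)(−1.428) = +1.539 V.

+1.539 V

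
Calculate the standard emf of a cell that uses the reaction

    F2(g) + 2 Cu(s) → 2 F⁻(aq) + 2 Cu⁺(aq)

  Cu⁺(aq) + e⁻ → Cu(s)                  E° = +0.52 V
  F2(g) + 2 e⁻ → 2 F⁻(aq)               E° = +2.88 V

+2.36 V

In the reaction as written, F2(g) is reduced (cathode) and Cu⁺(aq) is produced by oxidation at the anode.
E°cell = E°(cathode) − E°(anode) = +2.88 − (+0.52) = +2.36 V.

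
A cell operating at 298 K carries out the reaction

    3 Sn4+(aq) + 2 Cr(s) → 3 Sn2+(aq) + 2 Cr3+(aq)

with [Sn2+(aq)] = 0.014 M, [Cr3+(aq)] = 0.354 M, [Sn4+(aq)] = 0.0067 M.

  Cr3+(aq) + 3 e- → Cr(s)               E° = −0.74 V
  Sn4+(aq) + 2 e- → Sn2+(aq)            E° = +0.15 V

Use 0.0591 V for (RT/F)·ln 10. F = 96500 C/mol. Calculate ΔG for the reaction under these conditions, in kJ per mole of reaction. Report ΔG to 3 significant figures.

The standard cell potential is +0.15 − (−0.74) = +0.89 V, with n = 6 electrons in the balanced equation.
Q = ([Sn2+(aq)]^3·[Cr3+(aq)]^2) / [Sn4+(aq)]^3 = 1.14, so log Q = 0.058 and E = +0.89 − (0.0591/6)(0.058) = +0.8894 V.
ΔG = −nFE = −(6)(96500)(+0.8894) J/mol = −515 kJ/mol.

−515 kJ/mol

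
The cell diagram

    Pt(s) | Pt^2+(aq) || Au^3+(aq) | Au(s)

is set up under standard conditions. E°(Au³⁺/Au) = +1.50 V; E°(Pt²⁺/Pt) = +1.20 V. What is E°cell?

By convention the left-hand electrode in cell notation is the anode (oxidation) and the right-hand electrode is the cathode (reduction).
E°cell = E°(right) − E°(left) = +1.50 − (+1.20) = +0.30 V.

+0.30 V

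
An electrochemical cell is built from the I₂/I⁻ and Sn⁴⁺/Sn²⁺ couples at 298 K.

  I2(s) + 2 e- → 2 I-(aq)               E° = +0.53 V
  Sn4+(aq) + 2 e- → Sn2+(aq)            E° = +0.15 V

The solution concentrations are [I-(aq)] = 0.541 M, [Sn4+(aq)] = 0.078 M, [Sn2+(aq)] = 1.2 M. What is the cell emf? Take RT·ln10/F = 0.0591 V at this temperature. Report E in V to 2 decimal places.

+0.43 V

I₂/I⁻ is reduced (cathode, E° = +0.53 V) and Sn⁴⁺/Sn²⁺ is oxidized (anode).
The standard potential is +0.53 − (+0.15) = +0.38 V and the balanced reaction transfers n = 2 electrons.
For the overall reaction I2(s) + Sn2+(aq) → 2 I-(aq) + Sn4+(aq), Q = ([I-(aq)]^2·[Sn4+(aq)]) / [Sn2+(aq)] = 0.019, giving log Q = −1.721.
By the Nernst equation, E = +0.38 − (0.0591/2)·(−1.721) = +0.43 V.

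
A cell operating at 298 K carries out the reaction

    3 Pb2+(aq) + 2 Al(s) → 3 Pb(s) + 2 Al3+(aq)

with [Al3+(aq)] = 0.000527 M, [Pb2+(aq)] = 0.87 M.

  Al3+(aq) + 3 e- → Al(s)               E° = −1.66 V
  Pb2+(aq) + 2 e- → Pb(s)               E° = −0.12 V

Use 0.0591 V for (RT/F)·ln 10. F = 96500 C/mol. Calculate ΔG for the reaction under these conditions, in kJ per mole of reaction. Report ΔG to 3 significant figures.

−928 kJ/mol

With Pb²⁺/Pb reduced at the cathode, E°cell = −0.12 − (−1.66) = +1.54 V and n = 6.
Q = [Al3+(aq)]^2 / [Pb2+(aq)]^3 = 4.22×10^−7, so log Q = −6.375 and E = +1.54 − (0.0591/6)(−6.375) = +1.6028 V.
Finally ΔG = −nFE = −(6)(96500 C/mol)(+1.6028 V) = −928 kJ/mol.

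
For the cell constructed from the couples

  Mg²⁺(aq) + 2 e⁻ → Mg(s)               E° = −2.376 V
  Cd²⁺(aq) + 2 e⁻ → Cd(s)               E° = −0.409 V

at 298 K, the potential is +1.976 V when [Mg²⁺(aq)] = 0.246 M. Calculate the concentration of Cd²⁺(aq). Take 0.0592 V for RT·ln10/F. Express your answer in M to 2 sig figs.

With Cd²⁺/Cd at the cathode and Mg²⁺/Mg at the anode, E°cell = −0.409 − (−2.376) = +1.967 V (n = 2).
From the Nernst equation, log Q = n(E° − E)/0.0592 = 2·(+1.967 − (+1.976))/0.0592 = −0.304.
The balanced reaction is Cd²⁺(aq) + Mg(s) → Cd(s) + Mg²⁺(aq), so Q = [Mg²⁺(aq)] / [Cd²⁺(aq)].
Solving for the unknown gives log [Cd²⁺(aq)] = −0.305, so [Cd²⁺(aq)] ≈ 0.50 M.

0.50 M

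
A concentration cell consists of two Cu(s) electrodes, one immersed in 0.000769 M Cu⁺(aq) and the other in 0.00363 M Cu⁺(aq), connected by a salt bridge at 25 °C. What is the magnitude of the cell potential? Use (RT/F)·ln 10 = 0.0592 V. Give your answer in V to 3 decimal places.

For a concentration cell E°cell = 0, since both electrodes use the same couple.
The compartment with the higher Cu⁺(aq) concentration (0.00363 M) acts as the cathode; ions are reduced there and produced at the dilute (0.000769 M) anode.
With n = 1, Ecell = −(0.0592/1)·log([dilute]/[conc]) = −(0.0592/1)·log(0.000769/0.00363) = +0.040 V.

0.040 V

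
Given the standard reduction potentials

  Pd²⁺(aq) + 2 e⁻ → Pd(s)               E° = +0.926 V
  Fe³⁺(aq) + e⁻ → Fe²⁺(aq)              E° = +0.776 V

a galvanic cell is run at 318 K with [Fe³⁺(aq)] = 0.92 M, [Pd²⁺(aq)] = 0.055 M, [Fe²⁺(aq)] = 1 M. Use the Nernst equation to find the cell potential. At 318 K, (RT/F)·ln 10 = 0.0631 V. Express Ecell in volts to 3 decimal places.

The Pd²⁺/Pd couple has the more positive E°, so it is the cathode; Fe³⁺/Fe²⁺ is the anode.
E°cell = E°cat − E°an = +0.926 − (+0.776) = +0.150 V; n = 2.
The balanced reaction is Pd²⁺(aq) + 2 Fe²⁺(aq) → Pd(s) + 2 Fe³⁺(aq), so Q = [Fe³⁺(aq)]^2 / ([Pd²⁺(aq)]·[Fe²⁺(aq)]^2) = 15.4 and log Q = 1.187.
Applying E = E° − (RT ln10/nF)·log Q gives +0.150 − (0.0631/2)(1.187) = +0.113 V.

+0.113 V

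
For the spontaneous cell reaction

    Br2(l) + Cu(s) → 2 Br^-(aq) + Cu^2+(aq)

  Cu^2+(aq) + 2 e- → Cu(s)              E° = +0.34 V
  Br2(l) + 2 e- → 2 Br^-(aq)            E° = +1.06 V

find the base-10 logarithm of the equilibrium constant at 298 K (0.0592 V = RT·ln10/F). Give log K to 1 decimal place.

The Br₂/Br⁻ couple is reduced (cathode); E°cell = +1.06 − (+0.34) = +0.72 V with n = 2.
At equilibrium E = 0, so log K = nE°cell / 0.0592 = (2)(+0.72) / 0.0592 = 24.3.

log K = 24.3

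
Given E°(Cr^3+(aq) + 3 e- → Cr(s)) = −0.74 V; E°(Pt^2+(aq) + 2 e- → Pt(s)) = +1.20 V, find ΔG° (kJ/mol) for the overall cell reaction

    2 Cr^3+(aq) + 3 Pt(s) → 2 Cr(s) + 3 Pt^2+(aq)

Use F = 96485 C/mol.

+1123 kJ/mol

In the reaction as written Cr^3+(aq) is reduced, so the Cr³⁺/Cr couple is the cathode and Pt²⁺/Pt is the anode.
E°cell = −0.74 − (+1.20) = −1.94 V; balancing electrons gives n = 6.
ΔG° = −nFE°cell = −(6)(96485)(−1.94) J/mol = +1123 kJ/mol.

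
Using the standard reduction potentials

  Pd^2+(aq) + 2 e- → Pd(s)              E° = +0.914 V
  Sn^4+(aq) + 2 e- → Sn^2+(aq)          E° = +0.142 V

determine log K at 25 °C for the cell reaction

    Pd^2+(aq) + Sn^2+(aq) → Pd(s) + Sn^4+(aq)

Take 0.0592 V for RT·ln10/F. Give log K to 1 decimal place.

The Pd²⁺/Pd couple is reduced (cathode); E°cell = +0.914 − (+0.142) = +0.772 V with n = 2.
At equilibrium E = 0, so log K = nE°cell / 0.0592 = (2)(+0.772) / 0.0592 = 26.1.

log K = 26.1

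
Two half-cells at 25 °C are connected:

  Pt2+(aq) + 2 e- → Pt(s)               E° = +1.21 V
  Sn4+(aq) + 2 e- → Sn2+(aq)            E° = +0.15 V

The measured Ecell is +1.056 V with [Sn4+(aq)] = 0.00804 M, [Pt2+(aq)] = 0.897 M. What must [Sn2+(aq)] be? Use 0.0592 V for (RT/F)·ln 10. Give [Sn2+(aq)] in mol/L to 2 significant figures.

With Pt²⁺/Pt at the cathode and Sn⁴⁺/Sn²⁺ at the anode, E°cell = +1.21 − (+0.15) = +1.06 V (n = 2).
Rearranging E = E° − (0.0592/n)·log Q gives log Q = 2(+1.06 − (+1.056))/0.0592 = 0.135.
Balancing electrons gives Pt2+(aq) + Sn2+(aq) → Pt(s) + Sn4+(aq); thus Q = [Sn4+(aq)] / ([Pt2+(aq)]·[Sn2+(aq)]).
Substituting the known concentrations and solving, log [Sn2+(aq)] = −2.183 and [Sn2+(aq)] = 0.0066 M.

0.0066 M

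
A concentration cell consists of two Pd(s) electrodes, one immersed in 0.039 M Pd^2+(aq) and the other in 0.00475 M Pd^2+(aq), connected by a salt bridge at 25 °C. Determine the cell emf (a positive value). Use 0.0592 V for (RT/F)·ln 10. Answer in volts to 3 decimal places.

For a concentration cell E°cell = 0, since both electrodes use the same couple.
The compartment with the higher Pd^2+(aq) concentration (0.039 M) acts as the cathode; ions are reduced there and produced at the dilute (0.00475 M) anode.
With n = 2, Ecell = −(0.0592/2)·log([dilute]/[conc]) = −(0.0592/2)·log(0.00475/0.039) = +0.027 V.

0.027 V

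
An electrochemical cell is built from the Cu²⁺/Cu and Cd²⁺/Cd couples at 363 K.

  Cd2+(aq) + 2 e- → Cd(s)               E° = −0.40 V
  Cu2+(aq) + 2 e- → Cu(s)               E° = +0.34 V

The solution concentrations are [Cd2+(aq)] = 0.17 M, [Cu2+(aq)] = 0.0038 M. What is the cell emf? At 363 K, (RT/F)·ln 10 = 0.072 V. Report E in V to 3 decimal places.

Since E°(Cu²⁺/Cu) > E°(Cd²⁺/Cd), Cu²⁺/Cu serves as the cathode.
E°cell = +0.34 − (−0.40) = +0.74 V, with n = 2 electrons transferred.
For the overall reaction Cu2+(aq) + Cd(s) → Cu(s) + Cd2+(aq), Q = [Cd2+(aq)] / [Cu2+(aq)] = 44.7, giving log Q = 1.651.
E = E° − (0.072/n)·log Q = +0.74 − (0.072/2)(1.651) = +0.681 V.

+0.681 V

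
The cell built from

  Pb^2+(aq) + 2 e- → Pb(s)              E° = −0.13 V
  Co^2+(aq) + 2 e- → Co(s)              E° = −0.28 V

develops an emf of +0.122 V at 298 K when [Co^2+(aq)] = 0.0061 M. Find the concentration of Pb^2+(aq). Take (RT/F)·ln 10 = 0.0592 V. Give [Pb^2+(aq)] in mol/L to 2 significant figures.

Pb²⁺/Pb is the cathode (higher E°); E°cell = −0.13 − (−0.28) = +0.15 V with n = 2.
From the Nernst equation, log Q = n(E° − E)/0.0592 = 2·(+0.15 − (+0.122))/0.0592 = 0.946.
The balanced reaction is Pb^2+(aq) + Co(s) → Pb(s) + Co^2+(aq), so Q = [Co^2+(aq)] / [Pb^2+(aq)].
Isolating [Pb^2+(aq)] in Q = 10^{0.946} yields log [Pb^2+(aq)] = −3.161, i.e. 0.00069 M.

0.00069 M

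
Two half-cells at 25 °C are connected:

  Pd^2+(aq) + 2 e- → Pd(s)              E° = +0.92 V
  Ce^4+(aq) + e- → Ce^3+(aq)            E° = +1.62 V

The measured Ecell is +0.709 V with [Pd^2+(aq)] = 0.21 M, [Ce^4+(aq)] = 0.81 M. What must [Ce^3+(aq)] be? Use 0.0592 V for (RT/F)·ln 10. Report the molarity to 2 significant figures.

The Ce⁴⁺/Ce³⁺ couple has the larger reduction potential, so it is the cathode: E°cell = +1.62 − (+0.92) = +0.70 V and n = 2.
Since E = E° − (0.0592/n)·log Q, log Q = n(E° − E)/0.0592 = −0.304.
The balanced reaction is 2 Ce^4+(aq) + Pd(s) → 2 Ce^3+(aq) + Pd^2+(aq), so Q = ([Ce^3+(aq)]^2·[Pd^2+(aq)]) / [Ce^4+(aq)]^2.
Substituting the known concentrations and solving, log [Ce^3+(aq)] = 0.095 and [Ce^3+(aq)] = 1.2 M.

1.2 M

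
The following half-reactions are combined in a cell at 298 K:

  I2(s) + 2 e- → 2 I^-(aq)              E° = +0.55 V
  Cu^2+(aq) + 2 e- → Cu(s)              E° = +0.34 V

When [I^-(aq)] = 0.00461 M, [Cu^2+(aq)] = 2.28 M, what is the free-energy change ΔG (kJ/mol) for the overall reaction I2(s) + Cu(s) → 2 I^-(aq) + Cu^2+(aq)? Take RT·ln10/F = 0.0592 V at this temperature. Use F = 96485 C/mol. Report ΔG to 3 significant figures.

−65.2 kJ/mol

With I₂/I⁻ reduced at the cathode, E°cell = +0.55 − (+0.34) = +0.21 V and n = 2.
The reaction quotient is [I^-(aq)]^2·[Cu^2+(aq)] = 4.85×10^−5; by Nernst, E = +0.21 − (0.0592/2)(−4.315) = +0.3377 V.
ΔG = −nFE = −(2)(96485)(+0.3377) J/mol = −65.2 kJ/mol.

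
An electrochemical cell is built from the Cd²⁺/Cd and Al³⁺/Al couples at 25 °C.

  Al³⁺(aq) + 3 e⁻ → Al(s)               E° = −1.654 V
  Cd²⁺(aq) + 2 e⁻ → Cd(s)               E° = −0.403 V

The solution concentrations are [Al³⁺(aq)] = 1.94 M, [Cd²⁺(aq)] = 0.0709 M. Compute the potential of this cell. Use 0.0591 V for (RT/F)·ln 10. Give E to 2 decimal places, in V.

The Cd²⁺/Cd couple has the more positive E°, so it is the cathode; Al³⁺/Al is the anode.
E°cell = E°cat − E°an = −0.403 − (−1.654) = +1.251 V; n = 6.
For the overall reaction 3 Cd²⁺(aq) + 2 Al(s) → 3 Cd(s) + 2 Al³⁺(aq), Q = [Al³⁺(aq)]^2 / [Cd²⁺(aq)]^3 = 1.06×10^4, giving log Q = 4.024.
E = E° − (0.0591/n)·log Q = +1.251 − (0.0591/6)(4.024) = +1.21 V.

+1.21 V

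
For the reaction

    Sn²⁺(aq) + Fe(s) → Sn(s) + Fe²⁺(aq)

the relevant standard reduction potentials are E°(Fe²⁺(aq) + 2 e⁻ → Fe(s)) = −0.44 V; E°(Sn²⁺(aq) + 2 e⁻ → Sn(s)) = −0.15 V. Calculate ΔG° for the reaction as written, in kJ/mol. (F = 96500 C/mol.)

−56.0 kJ/mol

In the reaction as written Sn²⁺(aq) is reduced, so the Sn²⁺/Sn couple is the cathode and Fe²⁺/Fe is the anode.
E°cell = −0.15 − (−0.44) = +0.29 V; balancing electrons gives n = 2.
ΔG° = −nFE°cell = −(2)(96500)(+0.29) J/mol = −56.0 kJ/mol.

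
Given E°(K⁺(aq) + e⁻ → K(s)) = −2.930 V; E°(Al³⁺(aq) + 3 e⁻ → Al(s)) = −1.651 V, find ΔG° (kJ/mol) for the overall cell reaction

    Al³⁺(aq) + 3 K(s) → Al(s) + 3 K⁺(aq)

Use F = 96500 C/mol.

In the reaction as written Al³⁺(aq) is reduced, so the Al³⁺/Al couple is the cathode and K⁺/K is the anode.
E°cell = −1.651 − (−2.930) = +1.279 V; balancing electrons gives n = 3.
ΔG° = −nFE°cell = −(3)(96500)(+1.279) J/mol = −370 kJ/mol.

−370 kJ/mol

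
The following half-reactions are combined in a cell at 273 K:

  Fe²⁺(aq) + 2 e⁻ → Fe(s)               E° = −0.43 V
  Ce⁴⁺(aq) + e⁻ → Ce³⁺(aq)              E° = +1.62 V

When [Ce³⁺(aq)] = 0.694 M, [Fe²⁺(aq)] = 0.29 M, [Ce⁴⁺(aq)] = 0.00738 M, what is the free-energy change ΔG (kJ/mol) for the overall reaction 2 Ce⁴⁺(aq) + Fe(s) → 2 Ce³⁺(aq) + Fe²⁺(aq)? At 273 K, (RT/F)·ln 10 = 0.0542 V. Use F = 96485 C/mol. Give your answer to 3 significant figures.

E°cell = +1.62 − (−0.43) = +2.05 V; the balanced reaction transfers n = 2 electrons.
Here Q = ([Ce³⁺(aq)]^2·[Fe²⁺(aq)]) / [Ce⁴⁺(aq)]^2 = 2.56×10^3 (log Q = 3.409), giving E = +2.05 − (0.0542/2)·(3.409) = +1.9576 V.
Finally ΔG = −nFE = −(2)(96485 C/mol)(+1.9576 V) = −378 kJ/mol.

−378 kJ/mol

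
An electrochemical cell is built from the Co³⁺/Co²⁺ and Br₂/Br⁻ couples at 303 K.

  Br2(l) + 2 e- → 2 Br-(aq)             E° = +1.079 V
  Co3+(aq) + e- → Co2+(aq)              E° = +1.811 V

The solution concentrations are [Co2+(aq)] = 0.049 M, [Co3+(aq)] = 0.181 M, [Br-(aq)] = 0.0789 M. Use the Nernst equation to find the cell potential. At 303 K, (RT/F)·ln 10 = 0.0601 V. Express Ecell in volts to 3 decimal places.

The Co³⁺/Co²⁺ couple has the more positive E°, so it is the cathode; Br₂/Br⁻ is the anode.
The standard potential is +1.811 − (+1.079) = +0.732 V and the balanced reaction transfers n = 2 electrons.
The balanced reaction is 2 Co3+(aq) + 2 Br-(aq) → 2 Co2+(aq) + Br2(l), so Q = [Co2+(aq)]^2 / ([Co3+(aq)]^2·[Br-(aq)]^2) = 11.8 and log Q = 1.071.
Applying E = E° − (RT ln10/nF)·log Q gives +0.732 − (0.0601/2)(1.071) = +0.700 V.

+0.700 V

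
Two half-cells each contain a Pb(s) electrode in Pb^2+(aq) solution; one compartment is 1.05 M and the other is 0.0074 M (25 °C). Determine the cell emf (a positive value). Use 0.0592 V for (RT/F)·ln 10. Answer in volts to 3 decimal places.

0.064 V

For a concentration cell E°cell = 0, since both electrodes use the same couple.
The compartment with the higher Pb^2+(aq) concentration (1.05 M) acts as the cathode; ions are reduced there and produced at the dilute (0.0074 M) anode.
With n = 2, Ecell = −(0.0592/2)·log([dilute]/[conc]) = −(0.0592/2)·log(0.0074/1.05) = +0.064 V.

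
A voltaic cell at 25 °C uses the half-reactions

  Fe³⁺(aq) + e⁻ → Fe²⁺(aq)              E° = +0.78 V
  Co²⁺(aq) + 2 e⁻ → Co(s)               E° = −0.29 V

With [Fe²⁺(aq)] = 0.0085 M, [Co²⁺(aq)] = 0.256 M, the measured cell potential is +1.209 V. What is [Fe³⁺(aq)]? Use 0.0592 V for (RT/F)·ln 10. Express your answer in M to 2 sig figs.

0.96 M

With Fe³⁺/Fe²⁺ at the cathode and Co²⁺/Co at the anode, E°cell = +0.78 − (−0.29) = +1.07 V (n = 2).
From the Nernst equation, log Q = n(E° − E)/0.0592 = 2·(+1.07 − (+1.209))/0.0592 = −4.696.
The balanced reaction is 2 Fe³⁺(aq) + Co(s) → 2 Fe²⁺(aq) + Co²⁺(aq), so Q = ([Fe²⁺(aq)]^2·[Co²⁺(aq)]) / [Fe³⁺(aq)]^2.
Isolating [Fe³⁺(aq)] in Q = 10^{−4.696} yields log [Fe³⁺(aq)] = −0.018, i.e. 0.96 M.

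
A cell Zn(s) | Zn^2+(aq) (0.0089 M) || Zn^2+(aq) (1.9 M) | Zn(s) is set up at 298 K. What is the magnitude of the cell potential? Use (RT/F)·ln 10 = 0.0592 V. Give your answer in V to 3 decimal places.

0.069 V

For a concentration cell E°cell = 0, since both electrodes use the same couple.
The compartment with the higher Zn^2+(aq) concentration (1.9 M) acts as the cathode; ions are reduced there and produced at the dilute (0.0089 M) anode.
With n = 2, Ecell = −(0.0592/2)·log([dilute]/[conc]) = −(0.0592/2)·log(0.0089/1.9) = +0.069 V.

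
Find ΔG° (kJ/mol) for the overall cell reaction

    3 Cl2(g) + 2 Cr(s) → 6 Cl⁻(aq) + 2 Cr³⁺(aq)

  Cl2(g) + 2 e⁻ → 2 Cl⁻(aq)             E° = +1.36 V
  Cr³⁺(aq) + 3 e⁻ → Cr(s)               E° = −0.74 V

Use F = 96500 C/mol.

−1216 kJ/mol

In the reaction as written Cl2(g) is reduced, so the Cl₂/Cl⁻ couple is the cathode and Cr³⁺/Cr is the anode.
E°cell = +1.36 − (−0.74) = +2.10 V; balancing electrons gives n = 6.
ΔG° = −nFE°cell = −(6)(96500)(+2.10) J/mol = −1216 kJ/mol.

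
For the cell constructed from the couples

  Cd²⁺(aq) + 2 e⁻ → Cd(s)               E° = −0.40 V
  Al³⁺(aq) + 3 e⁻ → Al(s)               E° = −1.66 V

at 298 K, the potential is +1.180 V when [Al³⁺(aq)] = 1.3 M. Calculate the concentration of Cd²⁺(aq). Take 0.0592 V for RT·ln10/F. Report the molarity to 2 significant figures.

With Cd²⁺/Cd at the cathode and Al³⁺/Al at the anode, E°cell = −0.40 − (−1.66) = +1.26 V (n = 6).
From the Nernst equation, log Q = n(E° − E)/0.0592 = 6·(+1.26 − (+1.180))/0.0592 = 8.108.
The balanced reaction is 3 Cd²⁺(aq) + 2 Al(s) → 3 Cd(s) + 2 Al³⁺(aq), so Q = [Al³⁺(aq)]^2 / [Cd²⁺(aq)]^3.
Isolating [Cd²⁺(aq)] in Q = 10^{8.108} yields log [Cd²⁺(aq)] = −2.627, i.e. 0.0024 M.

0.0024 M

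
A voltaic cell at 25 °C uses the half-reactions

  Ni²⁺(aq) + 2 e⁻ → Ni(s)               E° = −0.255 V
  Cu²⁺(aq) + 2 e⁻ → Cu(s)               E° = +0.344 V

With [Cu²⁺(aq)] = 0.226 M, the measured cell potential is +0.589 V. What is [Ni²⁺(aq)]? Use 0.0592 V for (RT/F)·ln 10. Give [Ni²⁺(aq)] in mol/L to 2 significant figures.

With Cu²⁺/Cu at the cathode and Ni²⁺/Ni at the anode, E°cell = +0.344 − (−0.255) = +0.599 V (n = 2).
From the Nernst equation, log Q = n(E° − E)/0.0592 = 2·(+0.599 − (+0.589))/0.0592 = 0.338.
Balancing electrons gives Cu²⁺(aq) + Ni(s) → Cu(s) + Ni²⁺(aq); thus Q = [Ni²⁺(aq)] / [Cu²⁺(aq)].
Isolating [Ni²⁺(aq)] in Q = 10^{0.338} yields log [Ni²⁺(aq)] = −0.308, i.e. 0.49 M.

0.49 M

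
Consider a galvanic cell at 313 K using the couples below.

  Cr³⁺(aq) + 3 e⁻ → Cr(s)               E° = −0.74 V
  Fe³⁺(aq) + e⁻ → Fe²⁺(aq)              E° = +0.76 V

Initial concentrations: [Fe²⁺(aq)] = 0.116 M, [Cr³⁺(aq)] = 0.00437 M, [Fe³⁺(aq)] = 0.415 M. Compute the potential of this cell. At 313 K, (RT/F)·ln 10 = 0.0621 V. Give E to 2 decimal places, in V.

The Fe³⁺/Fe²⁺ couple has the more positive E°, so it is the cathode; Cr³⁺/Cr is the anode.
E°cell = +0.76 − (−0.74) = +1.50 V, with n = 3 electrons transferred.
Balancing gives 3 Fe³⁺(aq) + Cr(s) → 3 Fe²⁺(aq) + Cr³⁺(aq); hence Q = ([Fe²⁺(aq)]^3·[Cr³⁺(aq)]) / [Fe³⁺(aq)]^3 = 9.54×10^−5 (log Q = −4.020).
Applying E = E° − (RT ln10/nF)·log Q gives +1.50 − (0.0621/3)(−4.020) = +1.58 V.

+1.58 V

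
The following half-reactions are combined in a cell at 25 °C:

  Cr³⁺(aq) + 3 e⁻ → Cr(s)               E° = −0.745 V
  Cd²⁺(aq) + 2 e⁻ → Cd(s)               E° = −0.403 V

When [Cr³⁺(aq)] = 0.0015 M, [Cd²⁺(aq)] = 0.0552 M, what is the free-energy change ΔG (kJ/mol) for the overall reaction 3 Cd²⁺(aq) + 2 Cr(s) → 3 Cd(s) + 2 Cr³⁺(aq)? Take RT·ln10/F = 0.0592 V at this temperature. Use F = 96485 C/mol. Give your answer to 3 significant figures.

The standard cell potential is −0.403 − (−0.745) = +0.342 V, with n = 6 electrons in the balanced equation.
The reaction quotient is [Cr³⁺(aq)]^2 / [Cd²⁺(aq)]^3 = 0.0134; by Nernst, E = +0.342 − (0.0592/6)(−1.874) = +0.3605 V.
Then ΔG = −nFE = −6 × 96485 × +0.3605 J/mol = −209 kJ/mol.

−209 kJ/mol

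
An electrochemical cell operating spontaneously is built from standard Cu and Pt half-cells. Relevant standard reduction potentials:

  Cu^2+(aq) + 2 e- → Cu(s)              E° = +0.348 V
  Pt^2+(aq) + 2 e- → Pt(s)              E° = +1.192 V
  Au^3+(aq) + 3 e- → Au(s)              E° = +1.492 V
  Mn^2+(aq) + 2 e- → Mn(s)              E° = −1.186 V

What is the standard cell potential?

+0.844 V

Of the two couples in this cell, the one with the more positive reduction potential is reduced at the cathode: here that is Pt²⁺/Pt (+1.192 V); Cu²⁺/Cu (+0.348 V) is the anode.
E°cell = E°(cathode) − E°(anode) = +1.192 − (+0.348) = +0.844 V.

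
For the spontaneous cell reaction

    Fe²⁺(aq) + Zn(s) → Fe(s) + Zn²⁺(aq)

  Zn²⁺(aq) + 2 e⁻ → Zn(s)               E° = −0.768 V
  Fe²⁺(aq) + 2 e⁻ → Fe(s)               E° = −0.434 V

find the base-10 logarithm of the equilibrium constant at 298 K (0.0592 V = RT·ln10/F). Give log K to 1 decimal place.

The Fe²⁺/Fe couple is reduced (cathode); E°cell = −0.434 − (−0.768) = +0.334 V with n = 2.
At equilibrium E = 0, so log K = nE°cell / 0.0592 = (2)(+0.334) / 0.0592 = 11.3.

log K = 11.3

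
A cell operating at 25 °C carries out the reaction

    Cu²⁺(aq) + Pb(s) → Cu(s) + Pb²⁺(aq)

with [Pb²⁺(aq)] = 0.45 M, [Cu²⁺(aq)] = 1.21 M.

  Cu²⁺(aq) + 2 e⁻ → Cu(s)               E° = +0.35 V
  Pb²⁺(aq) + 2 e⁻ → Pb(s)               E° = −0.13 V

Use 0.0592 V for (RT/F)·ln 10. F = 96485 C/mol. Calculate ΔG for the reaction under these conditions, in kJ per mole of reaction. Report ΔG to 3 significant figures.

E°cell = +0.35 − (−0.13) = +0.48 V; the balanced reaction transfers n = 2 electrons.
The reaction quotient is [Pb²⁺(aq)] / [Cu²⁺(aq)] = 0.372; by Nernst, E = +0.48 − (0.0592/2)(−0.430) = +0.4927 V.
ΔG = −nFE = −(2)(96485)(+0.4927) J/mol = −95.1 kJ/mol.

−95.1 kJ/mol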